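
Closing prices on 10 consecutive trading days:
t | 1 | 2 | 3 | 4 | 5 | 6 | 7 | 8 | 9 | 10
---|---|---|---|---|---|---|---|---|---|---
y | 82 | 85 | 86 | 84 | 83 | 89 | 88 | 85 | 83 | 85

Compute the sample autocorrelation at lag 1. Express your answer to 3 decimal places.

Mean ȳ = (82 + 85 + 86 + 84 + 83 + 89 + 88 + 85 + 83 + 85)/10 = 85.0000
Numerator Σ_{t=1}^{9}(y_t−ȳ)(y_{t+1}−ȳ) = 5.0000
Denominator Σ(y_t−ȳ)² = 44.0000
r_1 = 5.0000 / 44.0000 = 0.114

0.114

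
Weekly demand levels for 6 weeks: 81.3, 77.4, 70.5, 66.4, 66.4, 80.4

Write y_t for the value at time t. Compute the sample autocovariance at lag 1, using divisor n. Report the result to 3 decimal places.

7.415

Mean ȳ = (81.3 + 77.4 + 70.5 + 66.4 + 66.4 + 80.4)/6 = 73.7333
Σ_{t=1}^{5}(y_t−ȳ)(y_{t+1}−ȳ) = 44.4889
γ_1 = 44.4889 / 6 = 7.415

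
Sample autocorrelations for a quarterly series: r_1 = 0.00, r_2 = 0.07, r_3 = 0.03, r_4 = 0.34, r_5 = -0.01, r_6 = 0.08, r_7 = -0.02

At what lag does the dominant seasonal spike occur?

The largest autocorrelation is r_4 = 0.34; the remaining lags stay at or below 0.08.
The dominant spike at lag 4 indicates a seasonal period of 4.

4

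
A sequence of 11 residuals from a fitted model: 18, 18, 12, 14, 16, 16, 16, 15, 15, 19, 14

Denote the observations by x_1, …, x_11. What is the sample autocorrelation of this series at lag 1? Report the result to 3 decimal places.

-0.116

Mean x̄ = (18 + 18 + 12 + 14 + 16 + 16 + 16 + 15 + 15 + 19 + 14)/11 = 15.7273
Numerator Σ_{t=1}^{10}(x_t−x̄)(x_{t+1}−x̄) = -4.8926
Denominator Σ(x_t−x̄)² = 42.1818
r_1 = -4.8926 / 42.1818 = -0.116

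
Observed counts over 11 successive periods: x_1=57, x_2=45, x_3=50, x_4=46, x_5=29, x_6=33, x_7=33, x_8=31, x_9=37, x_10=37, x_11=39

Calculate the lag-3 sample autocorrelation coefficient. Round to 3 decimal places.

Mean x̄ = (57 + 45 + 50 + 46 + 29 + 33 + 33 + 31 + 37 + 37 + 39)/11 = 39.7273
Numerator Σ_{t=1}^{8}(x_t−x̄)(x_{t+3}−x̄) = 77.1405
Denominator Σ(x_t−x̄)² = 768.1818
r_3 = 77.1405 / 768.1818 = 0.100

0.100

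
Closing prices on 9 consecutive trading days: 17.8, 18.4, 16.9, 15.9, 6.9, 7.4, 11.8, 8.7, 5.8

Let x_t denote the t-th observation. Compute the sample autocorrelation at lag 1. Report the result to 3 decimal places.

0.537

Mean x̄ = (17.8 + 18.4 + 16.9 + 15.9 + 6.9 + 7.4 + 11.8 + 8.7 + 5.8)/9 = 12.1778
Numerator Σ_{t=1}^{8}(x_t−x̄)(x_{t+1}−x̄) = 112.8128
Denominator Σ(x_t−x̄)² = 210.0756
r_1 = 112.8128 / 210.0756 = 0.537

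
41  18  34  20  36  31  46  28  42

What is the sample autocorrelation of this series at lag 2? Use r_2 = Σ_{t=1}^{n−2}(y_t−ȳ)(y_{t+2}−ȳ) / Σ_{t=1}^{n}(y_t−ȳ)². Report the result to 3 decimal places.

Mean ȳ = (41 + 18 + 34 + 20 + 36 + 31 + 46 + 28 + 42)/9 = 32.8889
Σ(y_t−ȳ)(y_{t+2}−ȳ) = (9.0123) + (191.9012) + (3.4568) + (24.3457) + (40.7901) + (9.2346) + (119.4568) = 398.1975
Denominator Σ(y_t−ȳ)² = 746.8889
r_2 = 398.1975 / 746.8889 = 0.533

0.533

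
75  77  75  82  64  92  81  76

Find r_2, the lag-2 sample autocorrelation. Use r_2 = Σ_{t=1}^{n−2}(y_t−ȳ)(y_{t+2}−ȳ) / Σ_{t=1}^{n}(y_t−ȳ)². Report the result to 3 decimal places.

0.075

Mean ȳ = (75 + 77 + 75 + 82 + 64 + 92 + 81 + 76)/8 = 77.7500
Deviations from mean: -2.7500, -0.7500, -2.7500, 4.2500, -13.7500, 14.2500, 3.2500, -1.7500
Σ(y_t−ȳ)(y_{t+2}−ȳ) = (7.5625) + (-3.1875) + (37.8125) + (60.5625) + (-44.6875) + (-24.9375) = 33.1250
Denominator Σ(y_t−ȳ)² = 439.5000
r_2 = 33.1250 / 439.5000 = 0.075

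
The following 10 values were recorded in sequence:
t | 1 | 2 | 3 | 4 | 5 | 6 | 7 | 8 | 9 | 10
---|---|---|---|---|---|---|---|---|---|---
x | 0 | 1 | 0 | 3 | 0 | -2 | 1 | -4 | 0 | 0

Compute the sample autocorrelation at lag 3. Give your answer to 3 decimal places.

0.103

Mean x̄ = (0 + 1 + 0 + 3 + 0 − 2 + 1 − 4 + 0 + 0)/10 = -0.1000
Σ(x_t−x̄)(x_{t+3}−x̄) = (0.3100) + (0.1100) + (-0.1900) + (3.4100) + (-0.3900) + (-0.1900) + (0.1100) = 3.1700
Denominator Σ(x_t−x̄)² = 30.9000
r_3 = 3.1700 / 30.9000 = 0.103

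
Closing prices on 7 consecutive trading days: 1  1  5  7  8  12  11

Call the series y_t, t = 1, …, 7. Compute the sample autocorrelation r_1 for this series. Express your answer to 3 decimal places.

Mean ȳ = (1 + 1 + 5 + 7 + 8 + 12 + 11)/7 = 6.4286
Deviations from mean: -5.4286, -5.4286, -1.4286, 0.5714, 1.5714, 5.5714, 4.5714
Σ(y_t−ȳ)(y_{t+1}−ȳ) = (29.4694) + (7.7551) + (-0.8163) + (0.8980) + (8.7551) + (25.4694) = 71.5306
Denominator Σ(y_t−ȳ)² = 115.7143
r_1 = 71.5306 / 115.7143 = 0.618

0.618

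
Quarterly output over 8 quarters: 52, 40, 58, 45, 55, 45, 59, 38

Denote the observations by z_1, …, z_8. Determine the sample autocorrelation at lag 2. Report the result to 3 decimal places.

0.515

Mean z̄ = (52 + 40 + 58 + 45 + 55 + 45 + 59 + 38)/8 = 49.0000
Deviations from mean: 3.0000, -9.0000, 9.0000, -4.0000, 6.0000, -4.0000, 10.0000, -11.0000
Numerator Σ_{t=1}^{6}(z_t−z̄)(z_{t+2}−z̄) = 237.0000
Denominator Σ(z_t−z̄)² = 460.0000
r_2 = 237.0000 / 460.0000 = 0.515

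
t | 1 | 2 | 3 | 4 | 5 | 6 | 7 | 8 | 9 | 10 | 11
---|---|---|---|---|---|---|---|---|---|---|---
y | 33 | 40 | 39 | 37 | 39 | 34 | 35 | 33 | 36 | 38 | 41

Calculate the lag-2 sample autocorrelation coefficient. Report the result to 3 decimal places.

Mean ȳ = (33 + 40 + 39 + 37 + 39 + 34 + 35 + 33 + 36 + 38 + 41)/11 = 36.8182
Numerator Σ_{t=1}^{9}(y_t−ȳ)(y_{t+2}−ȳ) = -3.1570
Denominator Σ(y_t−ȳ)² = 79.6364
r_2 = -3.1570 / 79.6364 = -0.040

-0.040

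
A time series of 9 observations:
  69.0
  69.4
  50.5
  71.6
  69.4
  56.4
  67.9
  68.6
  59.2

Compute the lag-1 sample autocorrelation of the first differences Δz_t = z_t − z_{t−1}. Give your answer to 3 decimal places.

-0.485

First differences Δz: 0.4, -18.9, 21.1, -2.2, -13.0, 11.5, 0.7, -9.4
Mean of differences = -1.2250
Numerator Σ(Δz_t−Δz̄)(Δz_{t+1}−Δz̄) = -574.6806
Denominator Σ(Δz_t−Δz̄)² = 1185.5150
r_1(Δz) = -574.6806 / 1185.5150 = -0.485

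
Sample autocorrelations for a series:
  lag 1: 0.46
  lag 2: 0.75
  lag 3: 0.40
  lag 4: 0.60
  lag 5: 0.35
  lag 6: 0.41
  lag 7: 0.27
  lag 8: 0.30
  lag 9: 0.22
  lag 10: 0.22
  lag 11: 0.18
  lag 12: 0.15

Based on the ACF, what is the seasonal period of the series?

2

The largest autocorrelation is r_2 = 0.75, with a weaker echo at lag 4 (0.60); the remaining lags stay at or below 0.46.
The dominant spike at lag 2 indicates a seasonal period of 2.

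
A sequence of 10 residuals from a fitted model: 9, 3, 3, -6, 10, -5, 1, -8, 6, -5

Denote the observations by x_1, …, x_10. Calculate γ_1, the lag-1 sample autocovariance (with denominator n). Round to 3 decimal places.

Mean x̄ = (9 + 3 + 3 − 6 + 10 − 5 + 1 − 8 + 6 − 5)/10 = 0.8000
Σ_{t=1}^{9}(x_t−x̄)(x_{t+1}−x̄) = -186.8400
γ_1 = -186.8400 / 10 = -18.684

-18.684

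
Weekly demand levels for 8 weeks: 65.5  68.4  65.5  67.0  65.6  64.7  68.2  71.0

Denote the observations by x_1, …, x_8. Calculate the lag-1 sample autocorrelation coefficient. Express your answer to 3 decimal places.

0.033

Mean x̄ = (65.5 + 68.4 + 65.5 + 67.0 + 65.6 + 64.7 + 68.2 + 71.0)/8 = 66.9875
Numerator Σ_{t=1}^{7}(x_t−x̄)(x_{t+1}−x̄) = 1.0273
Denominator Σ(x_t−x̄)² = 31.1488
r_1 = 1.0273 / 31.1488 = 0.033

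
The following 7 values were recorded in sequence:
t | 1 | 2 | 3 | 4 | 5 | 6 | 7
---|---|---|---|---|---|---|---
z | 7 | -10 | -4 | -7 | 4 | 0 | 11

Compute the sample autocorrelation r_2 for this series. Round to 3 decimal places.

Mean z̄ = (7 − 10 − 4 − 7 + 4 + 0 + 11)/7 = 0.1429
Deviations from mean: 6.8571, -10.1429, -4.1429, -7.1429, 3.8571, -0.1429, 10.8571
Numerator Σ_{t=1}^{5}(z_t−z̄)(z_{t+2}−z̄) = 70.9592
Denominator Σ(z_t−z̄)² = 350.8571
r_2 = 70.9592 / 350.8571 = 0.202

0.202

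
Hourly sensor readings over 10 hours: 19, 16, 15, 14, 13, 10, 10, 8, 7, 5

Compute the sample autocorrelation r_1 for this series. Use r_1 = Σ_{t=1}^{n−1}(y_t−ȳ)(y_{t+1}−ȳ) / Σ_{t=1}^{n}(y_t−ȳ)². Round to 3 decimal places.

Mean ȳ = (19 + 16 + 15 + 14 + 13 + 10 + 10 + 8 + 7 + 5)/10 = 11.7000
Numerator Σ_{t=1}^{9}(y_t−ȳ)(y_{t+1}−ȳ) = 112.0100
Denominator Σ(y_t−ȳ)² = 176.1000
r_1 = 112.0100 / 176.1000 = 0.636

0.636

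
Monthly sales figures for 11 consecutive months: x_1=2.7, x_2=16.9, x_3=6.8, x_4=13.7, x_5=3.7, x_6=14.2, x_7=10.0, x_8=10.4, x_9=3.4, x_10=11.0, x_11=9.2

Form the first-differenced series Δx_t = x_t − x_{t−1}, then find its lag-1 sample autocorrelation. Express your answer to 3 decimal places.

First differences Δx: 14.2, -10.1, 6.9, -10.0, 10.5, -4.2, 0.4, -7.0, 7.6, -1.8
Mean of differences = 0.6500
Numerator Σ(Δx_t−Δx̄)(Δx_{t+1}−Δx̄) = -499.1575
Denominator Σ(Δx_t−Δx̄)² = 685.0850
r_1(Δx) = -499.1575 / 685.0850 = -0.729

-0.729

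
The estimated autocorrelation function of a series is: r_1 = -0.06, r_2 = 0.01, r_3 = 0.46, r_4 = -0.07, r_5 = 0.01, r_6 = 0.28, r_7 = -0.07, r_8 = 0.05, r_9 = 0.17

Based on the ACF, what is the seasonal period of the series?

The largest autocorrelation is r_3 = 0.46, with weaker echoes at lags 6 (0.28) and 9 (0.17); the remaining lags stay at or below 0.05.
The dominant spike at lag 3 indicates a seasonal period of 3.

3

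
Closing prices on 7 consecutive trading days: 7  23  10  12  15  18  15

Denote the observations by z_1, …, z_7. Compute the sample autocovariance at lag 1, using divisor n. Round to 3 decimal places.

-12.481

Mean z̄ = (7 + 23 + 10 + 12 + 15 + 18 + 15)/7 = 14.2857
Σ_{t=1}^{6}(z_t−z̄)(z_{t+1}−z̄) = -87.3673
γ_1 = -87.3673 / 7 = -12.481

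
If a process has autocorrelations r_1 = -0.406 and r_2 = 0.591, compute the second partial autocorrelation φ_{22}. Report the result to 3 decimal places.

φ_{22} = (r_2 − r_1²) / (1 − r_1²)
r_1² = (-0.406)² = 0.164836
Numerator = 0.591 − 0.1648 = 0.4262; denominator = 1 − 0.1648 = 0.8352
φ_{22} = 0.4262 / 0.8352 = 0.510

0.510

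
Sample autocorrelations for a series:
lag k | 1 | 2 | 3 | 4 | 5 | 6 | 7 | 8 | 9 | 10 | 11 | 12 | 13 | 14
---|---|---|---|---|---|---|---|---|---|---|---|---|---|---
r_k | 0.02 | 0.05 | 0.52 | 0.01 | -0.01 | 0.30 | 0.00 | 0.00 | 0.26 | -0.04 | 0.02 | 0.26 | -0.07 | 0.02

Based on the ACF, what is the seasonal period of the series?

3

The largest autocorrelation is r_3 = 0.52, with weaker echoes at lags 6 (0.30), 9 (0.26) and 12 (0.26); the remaining lags stay at or below 0.05.
The dominant spike at lag 3 indicates a seasonal period of 3.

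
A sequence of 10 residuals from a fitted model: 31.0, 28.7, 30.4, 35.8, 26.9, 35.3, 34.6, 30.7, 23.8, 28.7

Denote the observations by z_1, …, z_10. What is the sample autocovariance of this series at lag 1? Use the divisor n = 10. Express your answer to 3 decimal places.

Mean z̄ = (31.0 + 28.7 + 30.4 + 35.8 + 26.9 + 35.3 + 34.6 + 30.7 + 23.8 + 28.7)/10 = 30.5900
Σ_{t=1}^{9}(z_t−z̄)(z_{t+1}−z̄) = -6.5961
γ_1 = -6.5961 / 10 = -0.660

-0.660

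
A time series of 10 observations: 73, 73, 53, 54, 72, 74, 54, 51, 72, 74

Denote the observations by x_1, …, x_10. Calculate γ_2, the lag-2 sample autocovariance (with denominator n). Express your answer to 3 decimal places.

-77.300

Mean x̄ = (73 + 73 + 53 + 54 + 72 + 74 + 54 + 51 + 72 + 74)/10 = 65.0000
Σ_{t=1}^{8}(x_t−x̄)(x_{t+2}−x̄) = -773.0000
γ_2 = -773.0000 / 10 = -77.300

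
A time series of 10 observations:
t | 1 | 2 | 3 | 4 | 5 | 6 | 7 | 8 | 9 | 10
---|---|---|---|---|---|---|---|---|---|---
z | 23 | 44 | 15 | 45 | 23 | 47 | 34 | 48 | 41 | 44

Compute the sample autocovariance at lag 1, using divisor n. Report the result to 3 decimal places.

Mean z̄ = (23 + 44 + 15 + 45 + 23 + 47 + 34 + 48 + 41 + 44)/10 = 36.4000
Σ_{t=1}^{9}(z_t−z̄)(z_{t+1}−z̄) = -670.7600
γ_1 = -670.7600 / 10 = -67.076

-67.076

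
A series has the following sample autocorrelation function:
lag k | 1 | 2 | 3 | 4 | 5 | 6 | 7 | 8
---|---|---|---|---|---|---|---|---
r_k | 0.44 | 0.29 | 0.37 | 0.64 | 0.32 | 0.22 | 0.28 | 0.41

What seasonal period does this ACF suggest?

4

The largest autocorrelation is r_4 = 0.64; the remaining lags stay at or below 0.44. The elevated value at lag 1 (0.44), dropping to 0.29 at lag 2, reflects decaying short-term dependence rather than seasonality.
The dominant spike at lag 4 indicates a seasonal period of 4.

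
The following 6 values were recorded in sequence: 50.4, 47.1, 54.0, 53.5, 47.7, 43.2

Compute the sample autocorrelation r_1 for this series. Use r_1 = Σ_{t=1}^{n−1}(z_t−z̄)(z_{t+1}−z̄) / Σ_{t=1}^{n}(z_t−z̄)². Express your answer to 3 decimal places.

0.116

Mean z̄ = (50.4 + 47.1 + 54.0 + 53.5 + 47.7 + 43.2)/6 = 49.3167
Deviations from mean: 1.0833, -2.2167, 4.6833, 4.1833, -1.6167, -6.1167
Σ(z_t−z̄)(z_{t+1}−z̄) = (-2.4014) + (-10.3814) + (19.5919) + (-6.7631) + (9.8886) = 9.9347
Denominator Σ(z_t−z̄)² = 85.5483
r_1 = 9.9347 / 85.5483 = 0.116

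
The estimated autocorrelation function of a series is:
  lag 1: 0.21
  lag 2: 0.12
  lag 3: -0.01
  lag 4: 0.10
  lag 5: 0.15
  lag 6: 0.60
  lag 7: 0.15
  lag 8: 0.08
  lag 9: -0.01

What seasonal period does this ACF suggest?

6

The largest autocorrelation is r_6 = 0.60; the remaining lags stay at or below 0.21. The elevated value at lag 1 (0.21), dropping to 0.12 at lag 2, reflects decaying short-term dependence rather than seasonality.
The dominant spike at lag 6 indicates a seasonal period of 6.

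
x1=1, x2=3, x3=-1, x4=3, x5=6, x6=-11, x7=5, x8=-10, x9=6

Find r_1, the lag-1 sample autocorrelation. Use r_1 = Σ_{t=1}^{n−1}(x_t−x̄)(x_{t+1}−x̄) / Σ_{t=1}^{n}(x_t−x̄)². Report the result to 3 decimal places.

Mean x̄ = (1 + 3 − 1 + 3 + 6 − 11 + 5 − 10 + 6)/9 = 0.2222
Numerator Σ_{t=1}^{8}(x_t−x̄)(x_{t+1}−x̄) = -214.9383
Denominator Σ(x_t−x̄)² = 337.5556
r_1 = -214.9383 / 337.5556 = -0.637

-0.637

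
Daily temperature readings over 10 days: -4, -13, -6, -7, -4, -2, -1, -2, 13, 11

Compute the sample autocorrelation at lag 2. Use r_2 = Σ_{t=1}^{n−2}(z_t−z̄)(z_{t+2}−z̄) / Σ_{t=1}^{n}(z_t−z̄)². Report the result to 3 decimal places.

0.157

Mean z̄ = (-4 − 13 − 6 − 7 − 4 − 2 − 1 − 2 + 13 + 11)/10 = -1.5000
Numerator Σ_{t=1}^{8}(z_t−z̄)(z_{t+2}−z̄) = 88.5000
Denominator Σ(z_t−z̄)² = 562.5000
r_2 = 88.5000 / 562.5000 = 0.157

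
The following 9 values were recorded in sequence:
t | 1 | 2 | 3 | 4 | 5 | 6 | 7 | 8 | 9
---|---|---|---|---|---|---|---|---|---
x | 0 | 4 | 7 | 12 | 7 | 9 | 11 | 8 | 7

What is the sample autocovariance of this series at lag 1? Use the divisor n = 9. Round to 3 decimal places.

Mean x̄ = (0 + 4 + 7 + 12 + 7 + 9 + 11 + 8 + 7)/9 = 7.2222
Σ_{t=1}^{8}(x_t−x̄)(x_{t+1}−x̄) = 30.9506
γ_1 = 30.9506 / 9 = 3.439

3.439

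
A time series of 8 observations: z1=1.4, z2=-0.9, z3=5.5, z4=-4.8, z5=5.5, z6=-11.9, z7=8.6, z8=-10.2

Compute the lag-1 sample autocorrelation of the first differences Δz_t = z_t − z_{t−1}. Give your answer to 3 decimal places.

-0.832

First differences Δz: -2.3, 6.4, -10.3, 10.3, -17.4, 20.5, -18.8
Mean of differences = -1.6571
Numerator Σ(Δz_t−Δz̄)(Δz_{t+1}−Δz̄) = -1095.0533
Denominator Σ(Δz_t−Δz̄)² = 1315.6571
r_1(Δz) = -1095.0533 / 1315.6571 = -0.832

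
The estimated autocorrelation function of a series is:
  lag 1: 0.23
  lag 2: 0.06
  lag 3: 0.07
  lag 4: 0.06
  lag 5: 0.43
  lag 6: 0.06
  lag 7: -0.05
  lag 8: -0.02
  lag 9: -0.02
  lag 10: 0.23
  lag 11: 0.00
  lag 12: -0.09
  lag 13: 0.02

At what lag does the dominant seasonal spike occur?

The largest autocorrelation is r_5 = 0.43; the remaining lags stay at or below 0.23. The elevated value at lag 1 (0.23), dropping to 0.06 at lag 2, reflects decaying short-term dependence rather than seasonality.
The dominant spike at lag 5 indicates a seasonal period of 5.

5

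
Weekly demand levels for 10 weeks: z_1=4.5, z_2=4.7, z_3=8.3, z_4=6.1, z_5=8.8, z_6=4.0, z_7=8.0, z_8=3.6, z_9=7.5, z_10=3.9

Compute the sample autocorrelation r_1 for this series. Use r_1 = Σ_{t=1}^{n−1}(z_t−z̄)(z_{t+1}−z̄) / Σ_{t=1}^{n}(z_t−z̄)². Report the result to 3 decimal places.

Mean z̄ = (4.5 + 4.7 + 8.3 + 6.1 + 8.8 + 4.0 + 8.0 + 3.6 + 7.5 + 3.9)/10 = 5.9400
Numerator Σ_{t=1}^{9}(z_t−z̄)(z_{t+1}−z̄) = -21.5036
Denominator Σ(z_t−z̄)² = 37.4640
r_1 = -21.5036 / 37.4640 = -0.574

-0.574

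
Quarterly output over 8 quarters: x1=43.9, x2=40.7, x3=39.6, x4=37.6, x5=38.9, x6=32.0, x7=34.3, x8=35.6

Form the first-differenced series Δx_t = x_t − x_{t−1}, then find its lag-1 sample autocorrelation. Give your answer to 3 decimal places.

-0.448

First differences Δx: -3.2, -1.1, -2.0, 1.3, -6.9, 2.3, 1.3
Mean of differences = -1.1857
Numerator Σ(Δx_t−Δx̄)(Δx_{t+1}−Δx̄) = -27.7245
Denominator Σ(Δx_t−Δx̄)² = 61.8886
r_1(Δx) = -27.7245 / 61.8886 = -0.448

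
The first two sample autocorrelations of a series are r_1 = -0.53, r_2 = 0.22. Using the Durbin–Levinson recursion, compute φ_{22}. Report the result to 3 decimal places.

φ_{22} = (r_2 − r_1²) / (1 − r_1²)
r_1² = (-0.53)² = 0.2809
Numerator = 0.22 − 0.2809 = -0.0609; denominator = 1 − 0.2809 = 0.7191
φ_{22} = -0.0609 / 0.7191 = -0.085

-0.085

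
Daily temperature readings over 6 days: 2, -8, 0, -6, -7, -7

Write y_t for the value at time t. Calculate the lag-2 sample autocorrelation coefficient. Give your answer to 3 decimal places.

Mean ȳ = (2 − 8 + 0 − 6 − 7 − 7)/6 = -4.3333
Deviations from mean: 6.3333, -3.6667, 4.3333, -1.6667, -2.6667, -2.6667
Numerator Σ_{t=1}^{4}(y_t−ȳ)(y_{t+2}−ȳ) = 26.4444
Denominator Σ(y_t−ȳ)² = 89.3333
r_2 = 26.4444 / 89.3333 = 0.296

0.296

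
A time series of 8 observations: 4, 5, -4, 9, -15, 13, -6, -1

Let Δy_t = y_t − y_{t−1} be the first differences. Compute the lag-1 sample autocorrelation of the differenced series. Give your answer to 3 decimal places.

First differences Δy: 1, -9, 13, -24, 28, -19, 5
Mean of differences = -0.7143
Numerator Σ(Δy_t−Δȳ)(Δy_{t+1}−Δȳ) = -1745.3673
Denominator Σ(Δy_t−Δȳ)² = 1993.4286
r_1(Δy) = -1745.3673 / 1993.4286 = -0.876

-0.876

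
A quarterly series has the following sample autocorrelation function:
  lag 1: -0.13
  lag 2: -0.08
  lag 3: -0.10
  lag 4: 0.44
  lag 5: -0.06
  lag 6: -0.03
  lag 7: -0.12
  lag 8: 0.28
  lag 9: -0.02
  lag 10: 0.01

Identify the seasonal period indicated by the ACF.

4

The largest autocorrelation is r_4 = 0.44, with a weaker echo at lag 8 (0.28); the remaining lags stay at or below 0.01.
The dominant spike at lag 4 indicates a seasonal period of 4.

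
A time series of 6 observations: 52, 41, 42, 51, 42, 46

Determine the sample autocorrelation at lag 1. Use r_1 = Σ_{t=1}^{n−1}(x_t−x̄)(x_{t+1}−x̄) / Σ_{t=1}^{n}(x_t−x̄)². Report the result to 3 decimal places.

Mean x̄ = (52 + 41 + 42 + 51 + 42 + 46)/6 = 45.6667
Deviations from mean: 6.3333, -4.6667, -3.6667, 5.3333, -3.6667, 0.3333
Σ(x_t−x̄)(x_{t+1}−x̄) = (-29.5556) + (17.1111) + (-19.5556) + (-19.5556) + (-1.2222) = -52.7778
Denominator Σ(x_t−x̄)² = 117.3333
r_1 = -52.7778 / 117.3333 = -0.450

-0.450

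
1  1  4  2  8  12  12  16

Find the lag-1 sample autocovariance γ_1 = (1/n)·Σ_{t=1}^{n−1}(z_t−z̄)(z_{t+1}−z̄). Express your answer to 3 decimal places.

17.375

Mean z̄ = (1 + 1 + 4 + 2 + 8 + 12 + 12 + 16)/8 = 7.0000
Σ_{t=1}^{7}(z_t−z̄)(z_{t+1}−z̄) = 139.0000
γ_1 = 139.0000 / 8 = 17.375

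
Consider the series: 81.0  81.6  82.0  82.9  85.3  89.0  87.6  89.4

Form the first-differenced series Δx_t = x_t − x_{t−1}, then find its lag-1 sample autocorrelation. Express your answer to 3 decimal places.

First differences Δx: 0.6, 0.4, 0.9, 2.4, 3.7, -1.4, 1.8
Mean of differences = 1.2000
Numerator Σ(Δx_t−Δx̄)(Δx_{t+1}−Δx̄) = -4.7000
Denominator Σ(Δx_t−Δx̄)² = 15.9000
r_1(Δx) = -4.7000 / 15.9000 = -0.296

-0.296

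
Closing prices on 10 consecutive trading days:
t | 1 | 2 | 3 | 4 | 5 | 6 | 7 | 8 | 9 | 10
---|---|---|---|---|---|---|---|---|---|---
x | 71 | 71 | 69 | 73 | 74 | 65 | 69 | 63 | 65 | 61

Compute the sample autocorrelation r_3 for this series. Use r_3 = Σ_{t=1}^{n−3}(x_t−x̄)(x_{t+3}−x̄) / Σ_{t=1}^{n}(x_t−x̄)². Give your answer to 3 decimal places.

0.035

Mean x̄ = (71 + 71 + 69 + 73 + 74 + 65 + 69 + 63 + 65 + 61)/10 = 68.1000
Numerator Σ_{t=1}^{7}(x_t−x̄)(x_{t+3}−x̄) = 6.0700
Denominator Σ(x_t−x̄)² = 172.9000
r_3 = 6.0700 / 172.9000 = 0.035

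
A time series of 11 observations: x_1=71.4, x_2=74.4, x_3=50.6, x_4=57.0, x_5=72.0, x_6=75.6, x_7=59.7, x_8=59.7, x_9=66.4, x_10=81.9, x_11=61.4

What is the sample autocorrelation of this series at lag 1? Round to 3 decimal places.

Mean x̄ = (71.4 + 74.4 + 50.6 + 57.0 + 72.0 + 75.6 + 59.7 + 59.7 + 66.4 + 81.9 + 61.4)/11 = 66.3727
Numerator Σ_{t=1}^{10}(x_t−x̄)(x_{t+1}−x̄) = -33.2589
Denominator Σ(x_t−x̄)² = 898.0218
r_1 = -33.2589 / 898.0218 = -0.037

-0.037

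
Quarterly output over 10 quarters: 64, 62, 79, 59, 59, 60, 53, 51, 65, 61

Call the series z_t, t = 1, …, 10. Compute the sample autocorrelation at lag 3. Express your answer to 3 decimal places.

0.018

Mean z̄ = (64 + 62 + 79 + 59 + 59 + 60 + 53 + 51 + 65 + 61)/10 = 61.3000
Numerator Σ_{t=1}^{7}(z_t−z̄)(z_{t+3}−z̄) = 9.6300
Denominator Σ(z_t−z̄)² = 522.1000
r_3 = 9.6300 / 522.1000 = 0.018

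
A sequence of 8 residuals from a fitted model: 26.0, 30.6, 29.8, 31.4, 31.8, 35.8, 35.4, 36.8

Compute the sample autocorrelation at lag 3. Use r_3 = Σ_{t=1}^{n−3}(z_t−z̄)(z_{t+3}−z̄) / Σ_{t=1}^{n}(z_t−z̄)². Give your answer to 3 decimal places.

-0.081

Mean z̄ = (26.0 + 30.6 + 29.8 + 31.4 + 31.8 + 35.8 + 35.4 + 36.8)/8 = 32.2000
Deviations from mean: -6.2000, -1.6000, -2.4000, -0.8000, -0.4000, 3.6000, 3.2000, 4.6000
Numerator Σ_{t=1}^{5}(z_t−z̄)(z_{t+3}−z̄) = -7.4400
Denominator Σ(z_t−z̄)² = 91.9200
r_3 = -7.4400 / 91.9200 = -0.081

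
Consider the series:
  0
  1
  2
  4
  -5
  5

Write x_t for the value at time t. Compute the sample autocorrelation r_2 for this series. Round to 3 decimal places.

Mean x̄ = (0 + 1 + 2 + 4 − 5 + 5)/6 = 1.1667
Deviations from mean: -1.1667, -0.1667, 0.8333, 2.8333, -6.1667, 3.8333
Σ(x_t−x̄)(x_{t+2}−x̄) = (-0.9722) + (-0.4722) + (-5.1389) + (10.8611) = 4.2778
Denominator Σ(x_t−x̄)² = 62.8333
r_2 = 4.2778 / 62.8333 = 0.068

0.068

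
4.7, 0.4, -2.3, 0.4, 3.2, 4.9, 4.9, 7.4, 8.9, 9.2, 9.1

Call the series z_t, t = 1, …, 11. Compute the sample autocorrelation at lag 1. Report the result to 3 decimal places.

0.763

Mean z̄ = (4.7 + 0.4 − 2.3 + 0.4 + 3.2 + 4.9 + 4.9 + 7.4 + 8.9 + 9.2 + 9.1)/11 = 4.6182
Numerator Σ_{t=1}^{10}(z_t−z̄)(z_{t+1}−z̄) = 116.5297
Denominator Σ(z_t−z̄)² = 152.7764
r_1 = 116.5297 / 152.7764 = 0.763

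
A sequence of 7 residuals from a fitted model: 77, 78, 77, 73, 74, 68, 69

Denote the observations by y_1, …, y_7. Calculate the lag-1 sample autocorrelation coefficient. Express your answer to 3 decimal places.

Mean ȳ = (77 + 78 + 77 + 73 + 74 + 68 + 69)/7 = 73.7143
Deviations from mean: 3.2857, 4.2857, 3.2857, -0.7143, 0.2857, -5.7143, -4.7143
Σ(y_t−ȳ)(y_{t+1}−ȳ) = (14.0816) + (14.0816) + (-2.3469) + (-0.2041) + (-1.6327) + (26.9388) = 50.9184
Denominator Σ(y_t−ȳ)² = 95.4286
r_1 = 50.9184 / 95.4286 = 0.534

0.534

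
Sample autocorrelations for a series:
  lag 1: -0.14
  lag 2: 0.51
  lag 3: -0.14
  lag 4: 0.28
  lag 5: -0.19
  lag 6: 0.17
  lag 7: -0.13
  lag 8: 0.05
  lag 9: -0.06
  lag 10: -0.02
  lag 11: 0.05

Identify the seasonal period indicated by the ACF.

The largest autocorrelation is r_2 = 0.51, with weaker echoes at lags 4 (0.28) and 6 (0.17); the remaining lags stay at or below 0.05.
The dominant spike at lag 2 indicates a seasonal period of 2.

2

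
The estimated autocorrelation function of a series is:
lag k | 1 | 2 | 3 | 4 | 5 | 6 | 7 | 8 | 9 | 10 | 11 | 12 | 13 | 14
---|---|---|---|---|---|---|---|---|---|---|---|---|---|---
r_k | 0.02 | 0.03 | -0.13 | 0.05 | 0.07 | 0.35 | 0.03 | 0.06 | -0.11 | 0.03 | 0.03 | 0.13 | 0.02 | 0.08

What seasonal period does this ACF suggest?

6

The largest autocorrelation is r_6 = 0.35; the remaining lags stay at or below 0.13.
The dominant spike at lag 6 indicates a seasonal period of 6.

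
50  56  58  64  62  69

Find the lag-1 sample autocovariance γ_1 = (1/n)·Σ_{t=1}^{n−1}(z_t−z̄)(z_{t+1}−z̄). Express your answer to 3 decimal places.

Mean z̄ = (50 + 56 + 58 + 64 + 62 + 69)/6 = 59.8333
Deviations: -9.8333, -3.8333, -1.8333, 4.1667, 2.1667, 9.1667
Σ_{t=1}^{5}(z_t−z̄)(z_{t+1}−z̄) = 65.9722
γ_1 = 65.9722 / 6 = 10.995

10.995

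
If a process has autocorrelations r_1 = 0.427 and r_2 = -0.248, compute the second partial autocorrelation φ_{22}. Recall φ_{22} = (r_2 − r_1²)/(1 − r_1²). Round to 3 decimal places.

-0.526

φ_{22} = (r_2 − r_1²) / (1 − r_1²)
r_1² = (0.427)² = 0.182329
Numerator = -0.248 − 0.1823 = -0.4303; denominator = 1 − 0.1823 = 0.8177
φ_{22} = -0.4303 / 0.8177 = -0.526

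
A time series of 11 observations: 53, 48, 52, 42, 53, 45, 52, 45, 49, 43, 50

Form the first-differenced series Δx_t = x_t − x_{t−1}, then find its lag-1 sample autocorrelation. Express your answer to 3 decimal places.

First differences Δx: -5, 4, -10, 11, -8, 7, -7, 4, -6, 7
Mean of differences = -0.3000
Numerator Σ(Δx_t−Δx̄)(Δx_{t+1}−Δx̄) = -458.5900
Denominator Σ(Δx_t−Δx̄)² = 524.1000
r_1(Δx) = -458.5900 / 524.1000 = -0.875

-0.875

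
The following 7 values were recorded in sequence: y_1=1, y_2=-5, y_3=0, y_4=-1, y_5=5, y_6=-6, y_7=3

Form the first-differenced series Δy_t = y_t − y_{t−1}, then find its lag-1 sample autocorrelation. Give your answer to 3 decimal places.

First differences Δy: -6, 5, -1, 6, -11, 9
Mean of differences = 0.3333
Numerator Σ(Δy_t−Δȳ)(Δy_{t+1}−Δȳ) = -205.7778
Denominator Σ(Δy_t−Δȳ)² = 299.3333
r_1(Δy) = -205.7778 / 299.3333 = -0.687

-0.687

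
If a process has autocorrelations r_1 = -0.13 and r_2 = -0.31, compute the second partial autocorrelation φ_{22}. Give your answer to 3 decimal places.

φ_{22} = (r_2 − r_1²) / (1 − r_1²)
r_1² = (-0.13)² = 0.0169
Numerator = -0.31 − 0.0169 = -0.3269; denominator = 1 − 0.0169 = 0.9831
φ_{22} = -0.3269 / 0.9831 = -0.333

-0.333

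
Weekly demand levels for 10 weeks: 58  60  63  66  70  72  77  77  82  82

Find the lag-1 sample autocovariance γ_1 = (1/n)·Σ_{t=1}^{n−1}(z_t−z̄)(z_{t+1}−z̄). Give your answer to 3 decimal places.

50.361

Mean z̄ = (58 + 60 + 63 + 66 + 70 + 72 + 77 + 77 + 82 + 82)/10 = 70.7000
Σ_{t=1}^{9}(z_t−z̄)(z_{t+1}−z̄) = 503.6100
γ_1 = 503.6100 / 10 = 50.361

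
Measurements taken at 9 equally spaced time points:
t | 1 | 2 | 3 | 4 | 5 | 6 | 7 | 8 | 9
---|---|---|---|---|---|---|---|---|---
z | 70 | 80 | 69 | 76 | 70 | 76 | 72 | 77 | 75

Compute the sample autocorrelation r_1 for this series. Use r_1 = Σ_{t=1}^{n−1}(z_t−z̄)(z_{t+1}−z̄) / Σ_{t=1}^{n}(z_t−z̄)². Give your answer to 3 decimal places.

-0.755

Mean z̄ = (70 + 80 + 69 + 76 + 70 + 76 + 72 + 77 + 75)/9 = 73.8889
Numerator Σ_{t=1}^{8}(z_t−z̄)(z_{t+1}−z̄) = -86.7901
Denominator Σ(z_t−z̄)² = 114.8889
r_1 = -86.7901 / 114.8889 = -0.755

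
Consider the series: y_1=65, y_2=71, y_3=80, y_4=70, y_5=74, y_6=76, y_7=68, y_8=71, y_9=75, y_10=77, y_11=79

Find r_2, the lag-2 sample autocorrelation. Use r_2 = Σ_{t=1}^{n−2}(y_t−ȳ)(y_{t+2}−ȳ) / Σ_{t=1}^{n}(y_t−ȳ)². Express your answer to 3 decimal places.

Mean ȳ = (65 + 71 + 80 + 70 + 74 + 76 + 68 + 71 + 75 + 77 + 79)/11 = 73.2727
Numerator Σ_{t=1}^{9}(y_t−ȳ)(y_{t+2}−ȳ) = -69.9669
Denominator Σ(y_t−ȳ)² = 220.1818
r_2 = -69.9669 / 220.1818 = -0.318

-0.318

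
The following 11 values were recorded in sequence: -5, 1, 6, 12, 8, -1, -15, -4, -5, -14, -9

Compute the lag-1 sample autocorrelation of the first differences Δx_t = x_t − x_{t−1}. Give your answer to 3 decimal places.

-0.015

First differences Δx: 6, 5, 6, -4, -9, -14, 11, -1, -9, 5
Mean of differences = -0.4000
Numerator Σ(Δx_t−Δx̄)(Δx_{t+1}−Δx̄) = -9.1600
Denominator Σ(Δx_t−Δx̄)² = 616.4000
r_1(Δx) = -9.1600 / 616.4000 = -0.015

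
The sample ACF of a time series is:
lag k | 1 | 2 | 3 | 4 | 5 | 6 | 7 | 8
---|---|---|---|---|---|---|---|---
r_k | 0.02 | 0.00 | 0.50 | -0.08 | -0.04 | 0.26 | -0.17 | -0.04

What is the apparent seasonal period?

3

The largest autocorrelation is r_3 = 0.50, with a weaker echo at lag 6 (0.26); the remaining lags stay at or below 0.02.
The dominant spike at lag 3 indicates a seasonal period of 3.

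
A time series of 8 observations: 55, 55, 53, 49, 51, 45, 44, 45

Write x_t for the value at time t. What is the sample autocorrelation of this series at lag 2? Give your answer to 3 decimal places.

Mean x̄ = (55 + 55 + 53 + 49 + 51 + 45 + 44 + 45)/8 = 49.6250
Deviations from mean: 5.3750, 5.3750, 3.3750, -0.6250, 1.3750, -4.6250, -5.6250, -4.6250
Numerator Σ_{t=1}^{6}(x_t−x̄)(x_{t+2}−x̄) = 35.9688
Denominator Σ(x_t−x̄)² = 145.8750
r_2 = 35.9688 / 145.8750 = 0.247

0.247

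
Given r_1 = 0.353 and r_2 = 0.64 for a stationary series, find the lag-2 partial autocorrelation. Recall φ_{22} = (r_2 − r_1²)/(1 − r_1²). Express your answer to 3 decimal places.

0.589

φ_{22} = (r_2 − r_1²) / (1 − r_1²)
r_1² = (0.353)² = 0.124609
Numerator = 0.64 − 0.1246 = 0.5154; denominator = 1 − 0.1246 = 0.8754
φ_{22} = 0.5154 / 0.8754 = 0.589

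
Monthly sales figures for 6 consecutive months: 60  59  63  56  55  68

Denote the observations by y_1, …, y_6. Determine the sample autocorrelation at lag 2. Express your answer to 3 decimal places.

Mean ȳ = (60 + 59 + 63 + 56 + 55 + 68)/6 = 60.1667
Deviations from mean: -0.1667, -1.1667, 2.8333, -4.1667, -5.1667, 7.8333
Σ(y_t−ȳ)(y_{t+2}−ȳ) = (-0.4722) + (4.8611) + (-14.6389) + (-32.6389) = -42.8889
Denominator Σ(y_t−ȳ)² = 114.8333
r_2 = -42.8889 / 114.8333 = -0.373

-0.373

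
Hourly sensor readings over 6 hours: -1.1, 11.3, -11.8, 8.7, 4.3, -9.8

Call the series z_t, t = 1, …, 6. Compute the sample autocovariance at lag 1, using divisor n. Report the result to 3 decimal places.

-42.761

Mean z̄ = (-1.1 + 11.3 − 11.8 + 8.7 + 4.3 − 9.8)/6 = 0.2667
Deviations: -1.3667, 11.0333, -12.0667, 8.4333, 4.0333, -10.0667
Σ_{t=1}^{5}(z_t−z̄)(z_{t+1}−z̄) = -256.5644
γ_1 = -256.5644 / 6 = -42.761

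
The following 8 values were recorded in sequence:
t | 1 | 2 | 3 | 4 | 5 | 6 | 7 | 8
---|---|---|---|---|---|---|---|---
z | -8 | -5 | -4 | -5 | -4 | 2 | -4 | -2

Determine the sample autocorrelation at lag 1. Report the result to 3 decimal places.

0.051

Mean z̄ = (-8 − 5 − 4 − 5 − 4 + 2 − 4 − 2)/8 = -3.7500
Deviations from mean: -4.2500, -1.2500, -0.2500, -1.2500, -0.2500, 5.7500, -0.2500, 1.7500
Numerator Σ_{t=1}^{7}(z_t−z̄)(z_{t+1}−z̄) = 2.9375
Denominator Σ(z_t−z̄)² = 57.5000
r_1 = 2.9375 / 57.5000 = 0.051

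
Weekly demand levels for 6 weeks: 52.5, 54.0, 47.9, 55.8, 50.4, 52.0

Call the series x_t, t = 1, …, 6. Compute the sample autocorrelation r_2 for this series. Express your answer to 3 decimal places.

0.319

Mean x̄ = (52.5 + 54.0 + 47.9 + 55.8 + 50.4 + 52.0)/6 = 52.1000
Deviations from mean: 0.4000, 1.9000, -4.2000, 3.7000, -1.7000, -0.1000
Σ(x_t−x̄)(x_{t+2}−x̄) = (-1.6800) + (7.0300) + (7.1400) + (-0.3700) = 12.1200
Denominator Σ(x_t−x̄)² = 38.0000
r_2 = 12.1200 / 38.0000 = 0.319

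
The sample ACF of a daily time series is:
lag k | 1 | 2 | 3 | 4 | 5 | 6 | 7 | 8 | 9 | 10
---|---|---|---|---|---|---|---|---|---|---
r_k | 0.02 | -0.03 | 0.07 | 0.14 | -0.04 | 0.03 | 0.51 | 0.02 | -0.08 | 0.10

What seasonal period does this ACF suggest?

The largest autocorrelation is r_7 = 0.51; the remaining lags stay at or below 0.14.
The dominant spike at lag 7 indicates a seasonal period of 7.

7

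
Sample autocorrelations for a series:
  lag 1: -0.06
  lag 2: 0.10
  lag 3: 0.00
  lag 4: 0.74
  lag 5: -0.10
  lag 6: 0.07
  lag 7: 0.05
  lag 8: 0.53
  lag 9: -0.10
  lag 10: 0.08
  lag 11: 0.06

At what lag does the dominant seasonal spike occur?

4

The largest autocorrelation is r_4 = 0.74, with a weaker echo at lag 8 (0.53); the remaining lags stay at or below 0.10.
The dominant spike at lag 4 indicates a seasonal period of 4.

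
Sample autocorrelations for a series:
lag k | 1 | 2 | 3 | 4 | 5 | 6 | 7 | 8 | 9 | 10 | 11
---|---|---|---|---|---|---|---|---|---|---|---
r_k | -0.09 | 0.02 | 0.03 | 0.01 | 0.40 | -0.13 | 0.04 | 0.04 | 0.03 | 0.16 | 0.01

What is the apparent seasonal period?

5

The largest autocorrelation is r_5 = 0.40, with a weaker echo at lag 10 (0.16); the remaining lags stay at or below 0.04.
The dominant spike at lag 5 indicates a seasonal period of 5.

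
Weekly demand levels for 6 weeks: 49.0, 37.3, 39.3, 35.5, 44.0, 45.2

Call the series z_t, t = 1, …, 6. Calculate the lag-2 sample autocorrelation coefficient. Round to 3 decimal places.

Mean z̄ = (49.0 + 37.3 + 39.3 + 35.5 + 44.0 + 45.2)/6 = 41.7167
Deviations from mean: 7.2833, -4.4167, -2.4167, -6.2167, 2.2833, 3.4833
Numerator Σ_{t=1}^{4}(z_t−z̄)(z_{t+2}−z̄) = -17.3172
Denominator Σ(z_t−z̄)² = 134.3883
r_2 = -17.3172 / 134.3883 = -0.129

-0.129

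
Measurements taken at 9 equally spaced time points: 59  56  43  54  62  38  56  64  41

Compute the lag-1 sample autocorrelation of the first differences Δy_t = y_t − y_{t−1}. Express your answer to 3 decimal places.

-0.367

First differences Δy: -3, -13, 11, 8, -24, 18, 8, -23
Mean of differences = -2.2500
Numerator Σ(Δy_t−Δȳ)(Δy_{t+1}−Δȳ) = -667.0625
Denominator Σ(Δy_t−Δȳ)² = 1815.5000
r_1(Δy) = -667.0625 / 1815.5000 = -0.367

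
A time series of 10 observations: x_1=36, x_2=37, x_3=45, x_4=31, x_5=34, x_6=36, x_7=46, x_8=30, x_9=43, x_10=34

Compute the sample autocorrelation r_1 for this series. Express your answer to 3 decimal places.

Mean x̄ = (36 + 37 + 45 + 31 + 34 + 36 + 46 + 30 + 43 + 34)/10 = 37.2000
Numerator Σ_{t=1}^{9}(x_t−x̄)(x_{t+1}−x̄) = -160.2400
Denominator Σ(x_t−x̄)² = 285.6000
r_1 = -160.2400 / 285.6000 = -0.561

-0.561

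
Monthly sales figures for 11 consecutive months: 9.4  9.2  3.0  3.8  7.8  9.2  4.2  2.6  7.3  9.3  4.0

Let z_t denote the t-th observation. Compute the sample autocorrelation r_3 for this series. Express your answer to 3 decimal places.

Mean z̄ = (9.4 + 9.2 + 3.0 + 3.8 + 7.8 + 9.2 + 4.2 + 2.6 + 7.3 + 9.3 + 4.0)/11 = 6.3455
Numerator Σ_{t=1}^{8}(z_t−z̄)(z_{t+3}−z̄) = -7.9889
Denominator Σ(z_t−z̄)² = 79.1873
r_3 = -7.9889 / 79.1873 = -0.101

-0.101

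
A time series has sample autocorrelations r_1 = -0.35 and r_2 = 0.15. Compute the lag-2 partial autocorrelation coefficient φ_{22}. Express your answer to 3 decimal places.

φ_{22} = (r_2 − r_1²) / (1 − r_1²)
r_1² = (-0.35)² = 0.1225
Numerator = 0.15 − 0.1225 = 0.0275; denominator = 1 − 0.1225 = 0.8775
φ_{22} = 0.0275 / 0.8775 = 0.031

0.031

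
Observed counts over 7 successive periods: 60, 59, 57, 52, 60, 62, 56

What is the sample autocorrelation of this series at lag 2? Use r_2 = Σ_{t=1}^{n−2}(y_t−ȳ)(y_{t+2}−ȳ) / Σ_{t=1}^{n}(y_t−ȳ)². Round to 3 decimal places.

-0.576

Mean ȳ = (60 + 59 + 57 + 52 + 60 + 62 + 56)/7 = 58.0000
Deviations from mean: 2.0000, 1.0000, -1.0000, -6.0000, 2.0000, 4.0000, -2.0000
Numerator Σ_{t=1}^{5}(y_t−ȳ)(y_{t+2}−ȳ) = -38.0000
Denominator Σ(y_t−ȳ)² = 66.0000
r_2 = -38.0000 / 66.0000 = -0.576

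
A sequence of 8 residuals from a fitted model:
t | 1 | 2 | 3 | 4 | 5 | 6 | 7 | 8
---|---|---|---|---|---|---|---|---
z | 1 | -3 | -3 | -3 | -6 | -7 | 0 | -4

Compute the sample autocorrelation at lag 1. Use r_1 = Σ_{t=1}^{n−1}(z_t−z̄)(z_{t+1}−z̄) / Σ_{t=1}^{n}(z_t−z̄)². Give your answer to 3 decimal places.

Mean z̄ = (1 − 3 − 3 − 3 − 6 − 7 + 0 − 4)/8 = -3.1250
Deviations from mean: 4.1250, 0.1250, 0.1250, 0.1250, -2.8750, -3.8750, 3.1250, -0.8750
Σ(z_t−z̄)(z_{t+1}−z̄) = (0.5156) + (0.0156) + (0.0156) + (-0.3594) + (11.1406) + (-12.1094) + (-2.7344) = -3.5156
Denominator Σ(z_t−z̄)² = 50.8750
r_1 = -3.5156 / 50.8750 = -0.069

-0.069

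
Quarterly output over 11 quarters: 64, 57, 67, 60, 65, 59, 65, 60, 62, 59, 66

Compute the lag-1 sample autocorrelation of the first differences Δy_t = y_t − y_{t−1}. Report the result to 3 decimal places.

First differences Δy: -7, 10, -7, 5, -6, 6, -5, 2, -3, 7
Mean of differences = 0.2000
Numerator Σ(Δy_t−Δȳ)(Δy_{t+1}−Δȳ) = -308.4400
Denominator Σ(Δy_t−Δȳ)² = 381.6000
r_1(Δy) = -308.4400 / 381.6000 = -0.808

-0.808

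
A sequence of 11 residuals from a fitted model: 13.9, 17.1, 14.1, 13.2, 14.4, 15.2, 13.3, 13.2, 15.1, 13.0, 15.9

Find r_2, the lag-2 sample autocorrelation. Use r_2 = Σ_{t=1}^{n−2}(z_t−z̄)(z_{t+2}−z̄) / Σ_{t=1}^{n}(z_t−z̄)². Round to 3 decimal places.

Mean z̄ = (13.9 + 17.1 + 14.1 + 13.2 + 14.4 + 15.2 + 13.3 + 13.2 + 15.1 + 13.0 + 15.9)/11 = 14.4000
Numerator Σ_{t=1}^{9}(z_t−z̄)(z_{t+2}−z̄) = -3.0500
Denominator Σ(z_t−z̄)² = 17.0600
r_2 = -3.0500 / 17.0600 = -0.179

-0.179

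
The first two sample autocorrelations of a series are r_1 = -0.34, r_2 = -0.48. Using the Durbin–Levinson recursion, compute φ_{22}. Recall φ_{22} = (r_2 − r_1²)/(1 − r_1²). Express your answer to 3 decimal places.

-0.673

φ_{22} = (r_2 − r_1²) / (1 − r_1²)
r_1² = (-0.34)² = 0.1156
Numerator = -0.48 − 0.1156 = -0.5956; denominator = 1 − 0.1156 = 0.8844
φ_{22} = -0.5956 / 0.8844 = -0.673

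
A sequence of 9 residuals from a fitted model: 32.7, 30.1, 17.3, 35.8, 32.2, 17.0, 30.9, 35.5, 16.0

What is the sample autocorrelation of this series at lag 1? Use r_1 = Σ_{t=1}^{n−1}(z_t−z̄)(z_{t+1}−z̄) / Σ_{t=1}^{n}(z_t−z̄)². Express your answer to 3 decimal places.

-0.381

Mean z̄ = (32.7 + 30.1 + 17.3 + 35.8 + 32.2 + 17.0 + 30.9 + 35.5 + 16.0)/9 = 27.5000
Numerator Σ_{t=1}^{8}(z_t−z̄)(z_{t+1}−z̄) = -208.5000
Denominator Σ(z_t−z̄)² = 546.8800
r_1 = -208.5000 / 546.8800 = -0.381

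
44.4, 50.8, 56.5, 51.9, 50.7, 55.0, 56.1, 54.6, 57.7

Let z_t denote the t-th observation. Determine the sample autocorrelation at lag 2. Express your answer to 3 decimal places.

-0.204

Mean z̄ = (44.4 + 50.8 + 56.5 + 51.9 + 50.7 + 55.0 + 56.1 + 54.6 + 57.7)/9 = 53.0778
Numerator Σ_{t=1}^{7}(z_t−z̄)(z_{t+2}−z̄) = -27.7065
Denominator Σ(z_t−z̄)² = 135.7556
r_2 = -27.7065 / 135.7556 = -0.204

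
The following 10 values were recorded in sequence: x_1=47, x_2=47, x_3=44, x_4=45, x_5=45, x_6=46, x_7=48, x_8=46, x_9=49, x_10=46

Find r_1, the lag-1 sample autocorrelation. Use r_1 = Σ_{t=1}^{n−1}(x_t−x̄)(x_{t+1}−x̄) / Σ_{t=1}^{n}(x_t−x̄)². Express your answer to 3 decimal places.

0.065

Mean x̄ = (47 + 47 + 44 + 45 + 45 + 46 + 48 + 46 + 49 + 46)/10 = 46.3000
Numerator Σ_{t=1}^{9}(x_t−x̄)(x_{t+1}−x̄) = 1.3100
Denominator Σ(x_t−x̄)² = 20.1000
r_1 = 1.3100 / 20.1000 = 0.065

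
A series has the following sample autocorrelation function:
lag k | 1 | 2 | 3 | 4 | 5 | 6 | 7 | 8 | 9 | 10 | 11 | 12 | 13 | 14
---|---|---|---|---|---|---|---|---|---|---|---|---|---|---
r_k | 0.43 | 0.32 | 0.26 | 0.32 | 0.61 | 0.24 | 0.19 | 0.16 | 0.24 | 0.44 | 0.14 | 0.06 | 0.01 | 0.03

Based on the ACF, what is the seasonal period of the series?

5

The largest autocorrelation is r_5 = 0.61, with a weaker echo at lag 10 (0.44); the remaining lags stay at or below 0.43. The elevated value at lag 1 (0.43), dropping to 0.32 at lag 2, reflects decaying short-term dependence rather than seasonality.
The dominant spike at lag 5 indicates a seasonal period of 5.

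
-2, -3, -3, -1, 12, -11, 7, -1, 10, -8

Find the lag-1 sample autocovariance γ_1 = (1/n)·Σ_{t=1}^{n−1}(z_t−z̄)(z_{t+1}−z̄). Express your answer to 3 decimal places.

-30.000

Mean z̄ = (-2 − 3 − 3 − 1 + 12 − 11 + 7 − 1 + 10 − 8)/10 = 0.0000
Σ_{t=1}^{9}(z_t−z̄)(z_{t+1}−z̄) = -300.0000
γ_1 = -300.0000 / 10 = -30.000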